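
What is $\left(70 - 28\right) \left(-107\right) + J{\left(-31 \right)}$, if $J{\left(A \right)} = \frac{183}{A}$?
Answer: $- \frac{139497}{31} \approx -4499.9$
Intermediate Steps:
$\left(70 - 28\right) \left(-107\right) + J{\left(-31 \right)} = \left(70 - 28\right) \left(-107\right) + \frac{183}{-31} = 42 \left(-107\right) + 183 \left(- \frac{1}{31}\right) = -4494 - \frac{183}{31} = - \frac{139497}{31}$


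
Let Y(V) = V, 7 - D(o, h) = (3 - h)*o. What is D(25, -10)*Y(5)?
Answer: -1590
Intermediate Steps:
D(o, h) = 7 - o*(3 - h) (D(o, h) = 7 - (3 - h)*o = 7 - o*(3 - h))
D(25, -10)*Y(5) = (7 - 3*25 - 10*25)*5 = (7 - 75 - 250)*5 = -318*5 = -1590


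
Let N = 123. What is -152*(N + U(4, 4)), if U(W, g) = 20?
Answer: -21736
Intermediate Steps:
-152*(N + U(4, 4)) = -152*(123 + 20) = -152*143 = -21736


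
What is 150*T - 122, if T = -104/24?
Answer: -772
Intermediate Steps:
T = -13/3 (T = -104*1/24 = -13/3 ≈ -4.3333)
150*T - 122 = 150*(-13/3) - 122 = -650 - 122 = -772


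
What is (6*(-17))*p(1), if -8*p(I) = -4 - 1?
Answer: -255/4 ≈ -63.750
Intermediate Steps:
p(I) = 5/8 (p(I) = -(-4 - 1)/8 = -⅛*(-5) = 5/8)
(6*(-17))*p(1) = (6*(-17))*(5/8) = -102*5/8 = -255/4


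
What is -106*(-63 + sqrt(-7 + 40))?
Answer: 6678 - 106*sqrt(33) ≈ 6069.1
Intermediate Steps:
-106*(-63 + sqrt(-7 + 40)) = -106*(-63 + sqrt(33)) = 6678 - 106*sqrt(33)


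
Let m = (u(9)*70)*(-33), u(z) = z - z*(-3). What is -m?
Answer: 83160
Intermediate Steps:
u(z) = 4*z (u(z) = z - (-3)*z = z + 3*z = 4*z)
m = -83160 (m = ((4*9)*70)*(-33) = (36*70)*(-33) = 2520*(-33) = -83160)
-m = -1*(-83160) = 83160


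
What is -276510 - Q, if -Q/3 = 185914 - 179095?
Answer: -256053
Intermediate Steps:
Q = -20457 (Q = -3*(185914 - 179095) = -3*6819 = -20457)
-276510 - Q = -276510 - 1*(-20457) = -276510 + 20457 = -256053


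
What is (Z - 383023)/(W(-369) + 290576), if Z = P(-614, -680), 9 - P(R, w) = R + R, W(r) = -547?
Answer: -381786/290029 ≈ -1.3164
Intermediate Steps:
P(R, w) = 9 - 2*R (P(R, w) = 9 - (R + R) = 9 - 2*R)
Z = 1237 (Z = 9 - 2*(-614) = 9 + 1228 = 1237)
(Z - 383023)/(W(-369) + 290576) = (1237 - 383023)/(-547 + 290576) = -381786/290029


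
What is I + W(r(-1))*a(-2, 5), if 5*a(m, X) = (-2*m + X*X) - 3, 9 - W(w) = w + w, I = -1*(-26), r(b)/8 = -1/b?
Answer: -52/5 ≈ -10.400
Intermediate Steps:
r(b) = -8/b (r(b) = 8*(-1/b) = -8/b)
I = 26
W(w) = 9 - 2*w (W(w) = 9 - (w + w) = 9 - 2*w)
a(m, X) = -3/5 - 2*m/5 + X**2/5 (a(m, X) = ((-2*m + X*X) - 3)/5 = ((-2*m + X**2) - 3)/5 = ((X**2 - 2*m) - 3)/5 = (-3 + X**2 - 2*m)/5 = -3/5 - 2*m/5 + X**2/5)
I + W(r(-1))*a(-2, 5) = 26 + (9 - (-16)/(-1))*(-3/5 - 2/5*(-2) + (1/5)*5**2) = 26 + (9 - (-16)*(-1))*(-3/5 + 4/5 + (1/5)*25) = 26 + (9 - 2*8)*(-3/5 + 4/5 + 5) = 26 + (9 - 16)*(26/5) = 26 - 7*26/5 = 26 - 182/5 = -52/5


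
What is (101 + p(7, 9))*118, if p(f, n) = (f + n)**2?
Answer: 42126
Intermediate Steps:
(101 + p(7, 9))*118 = (101 + (7 + 9)**2)*118 = (101 + 16**2)*118 = (101 + 256)*118 = 357*118 = 42126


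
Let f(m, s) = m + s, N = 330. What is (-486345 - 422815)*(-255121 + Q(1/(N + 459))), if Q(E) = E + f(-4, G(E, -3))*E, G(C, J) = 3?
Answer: 231945808360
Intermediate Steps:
Q(E) = 0 (Q(E) = E + (-4 + 3)*E = E - E = 0)
(-486345 - 422815)*(-255121 + Q(1/(N + 459))) = (-486345 - 422815)*(-255121 + 0) = -909160*(-255121) = 231945808360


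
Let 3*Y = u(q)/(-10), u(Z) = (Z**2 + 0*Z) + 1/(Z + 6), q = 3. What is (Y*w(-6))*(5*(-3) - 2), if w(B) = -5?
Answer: -697/27 ≈ -25.815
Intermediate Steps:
u(Z) = Z**2 + 1/(6 + Z) (u(Z) = (Z**2 + 0) + 1/(6 + Z) = Z**2 + 1/(6 + Z))
Y = -41/135 (Y = (((1 + 3**3 + 6*3**2)/(6 + 3))/(-10))/3 = (((1 + 27 + 6*9)/9)*(-1/10))/3 = (((1 + 27 + 54)/9)*(-1/10))/3 = (((1/9)*82)*(-1/10))/3 = ((82/9)*(-1/10))/3 = (1/3)*(-41/45) = -41/135 ≈ -0.30370)
(Y*w(-6))*(5*(-3) - 2) = (-41/135*(-5))*(5*(-3) - 2) = 41*(-15 - 2)/27 = (41/27)*(-17) = -697/27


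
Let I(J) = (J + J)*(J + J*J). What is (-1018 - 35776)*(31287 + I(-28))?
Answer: 406536906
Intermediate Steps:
I(J) = 2*J*(J + J²) (I(J) = (2*J)*(J + J²) = 2*J*(J + J²))
(-1018 - 35776)*(31287 + I(-28)) = (-1018 - 35776)*(31287 + 2*(-28)²*(1 - 28)) = -36794*(31287 + 2*784*(-27)) = -36794*(31287 - 42336) = -36794*(-11049) = 406536906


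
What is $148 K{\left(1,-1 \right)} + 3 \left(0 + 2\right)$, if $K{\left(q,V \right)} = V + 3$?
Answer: $302$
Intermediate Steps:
$K{\left(q,V \right)} = 3 + V$
$148 K{\left(1,-1 \right)} + 3 \left(0 + 2\right) = 148 \left(3 - 1\right) + 3 \left(0 + 2\right) = 148 \cdot 2 + 3 \cdot 2 = 296 + 6 = 302$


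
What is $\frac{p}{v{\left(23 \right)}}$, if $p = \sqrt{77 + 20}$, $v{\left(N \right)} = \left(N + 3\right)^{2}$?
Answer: $\frac{\sqrt{97}}{676} \approx 0.014569$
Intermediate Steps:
$v{\left(N \right)} = \left(3 + N\right)^{2}$
$p = \sqrt{97} \approx 9.8489$
$\frac{p}{v{\left(23 \right)}} = \frac{\sqrt{97}}{\left(3 + 23\right)^{2}} = \frac{\sqrt{97}}{26^{2}} = \frac{\sqrt{97}}{676}$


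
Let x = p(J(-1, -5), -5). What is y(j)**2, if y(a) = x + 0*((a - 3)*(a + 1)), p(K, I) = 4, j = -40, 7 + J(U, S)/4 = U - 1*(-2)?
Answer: 16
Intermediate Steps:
J(U, S) = -20 + 4*U (J(U, S) = -28 + 4*(U - 1*(-2)) = -28 + 4*(U + 2) = -28 + 4*(2 + U) = -28 + (8 + 4*U) = -20 + 4*U)
x = 4
y(a) = 4 (y(a) = 4 + 0*((a - 3)*(a + 1)) = 4 + 0*((-3 + a)*(1 + a)) = 4 + 0*((1 + a)*(-3 + a)) = 4 + 0 = 4)
y(j)**2 = 4**2 = 16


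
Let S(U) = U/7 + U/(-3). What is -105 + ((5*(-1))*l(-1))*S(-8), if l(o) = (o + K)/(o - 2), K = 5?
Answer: -5975/63 ≈ -94.841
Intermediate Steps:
S(U) = -4*U/21 (S(U) = U*(1/7) + U*(-1/3) = U/7 - U/3 = -4*U/21)
l(o) = (5 + o)/(-2 + o) (l(o) = (o + 5)/(o - 2) = (5 + o)/(-2 + o))
-105 + ((5*(-1))*l(-1))*S(-8) = -105 + ((5*(-1))*((5 - 1)/(-2 - 1)))*(-4/21*(-8)) = -105 - 5*4/(-3)*(32/21) = -105 - (-5)*4/3*(32/21) = -105 - 5*(-4/3)*(32/21) = -105 + (20/3)*(32/21) = -105 + 640/63 = -5975/63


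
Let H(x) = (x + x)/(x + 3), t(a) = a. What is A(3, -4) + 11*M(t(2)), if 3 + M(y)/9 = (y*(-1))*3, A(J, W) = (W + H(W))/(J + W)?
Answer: -895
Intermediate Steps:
H(x) = 2*x/(3 + x) (H(x) = (2*x)/(3 + x) = 2*x/(3 + x))
A(J, W) = (W + 2*W/(3 + W))/(J + W)
M(y) = -27 - 27*y (M(y) = -27 + 9*((y*(-1))*3) = -27 + 9*(-y*3) = -27 + 9*(-3*y) = -27 - 27*y)
A(3, -4) + 11*M(t(2)) = -4*(5 - 4)/((3 - 4)*(3 - 4)) + 11*(-27 - 27*2) = -4*1/(-1*(-1)) + 11*(-27 - 54) = -4*(-1)*(-1)*1 + 11*(-81) = -4 - 891 = -895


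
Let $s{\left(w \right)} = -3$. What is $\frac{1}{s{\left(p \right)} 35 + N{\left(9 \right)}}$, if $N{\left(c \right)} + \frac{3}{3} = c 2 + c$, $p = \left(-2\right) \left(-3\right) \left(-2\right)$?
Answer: $- \frac{1}{79} \approx -0.012658$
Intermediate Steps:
$p = -12$ ($p = 6 \left(-2\right) = -12$)
$N{\left(c \right)} = -1 + 3 c$ ($N{\left(c \right)} = -1 + \left(c 2 + c\right) = -1 + \left(2 c + c\right) = -1 + 3 c$)
$\frac{1}{s{\left(p \right)} 35 + N{\left(9 \right)}} = \frac{1}{\left(-3\right) 35 + \left(-1 + 3 \cdot 9\right)} = \frac{1}{-105 + \left(-1 + 27\right)} = \frac{1}{-105 + 26} = \frac{1}{-79} = - \frac{1}{79}$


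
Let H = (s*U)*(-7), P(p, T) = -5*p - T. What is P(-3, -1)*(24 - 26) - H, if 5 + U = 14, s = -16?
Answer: -1040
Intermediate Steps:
P(p, T) = -T - 5*p
U = 9 (U = -5 + 14 = 9)
H = 1008 (H = -16*9*(-7) = -144*(-7) = 1008)
P(-3, -1)*(24 - 26) - H = (-1*(-1) - 5*(-3))*(24 - 26) - 1*1008 = (1 + 15)*(-2) - 1008 = 16*(-2) - 1008 = -32 - 1008 = -1040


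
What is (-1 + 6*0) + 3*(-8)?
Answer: -25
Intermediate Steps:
(-1 + 6*0) + 3*(-8) = (-1 + 0) - 24 = -1 - 24 = -25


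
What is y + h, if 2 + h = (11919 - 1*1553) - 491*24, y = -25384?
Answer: -26804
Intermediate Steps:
h = -1420 (h = -2 + ((11919 - 1*1553) - 491*24) = -2 + ((11919 - 1553) - 11784) = -2 + (10366 - 11784) = -2 - 1418 = -1420)
y + h = -25384 - 1420 = -26804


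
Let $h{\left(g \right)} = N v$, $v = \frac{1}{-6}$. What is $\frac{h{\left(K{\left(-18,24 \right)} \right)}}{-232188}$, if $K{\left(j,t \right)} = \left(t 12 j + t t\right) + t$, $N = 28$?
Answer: $\frac{7}{348282} \approx 2.0099 \cdot 10^{-5}$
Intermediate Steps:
$K{\left(j,t \right)} = t + t^{2} + 12 j t$ ($K{\left(j,t \right)} = \left(12 t j + t^{2}\right) + t = \left(12 j t + t^{2}\right) + t = \left(t^{2} + 12 j t\right) + t = t + t^{2} + 12 j t$)
$v = - \frac{1}{6} \approx -0.16667$
$h{\left(g \right)} = - \frac{14}{3}$ ($h{\left(g \right)} = 28 \left(- \frac{1}{6}\right) = - \frac{14}{3}$)
$\frac{h{\left(K{\left(-18,24 \right)} \right)}}{-232188} = - \frac{14}{3 \left(-232188\right)} = \left(- \frac{14}{3}\right) \left(- \frac{1}{232188}\right) = \frac{7}{348282}$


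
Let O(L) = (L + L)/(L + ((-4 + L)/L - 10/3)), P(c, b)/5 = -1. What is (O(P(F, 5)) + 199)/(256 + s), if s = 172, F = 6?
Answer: 4913/10486 ≈ 0.46853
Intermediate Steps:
P(c, b) = -5 (P(c, b) = 5*(-1) = -5)
O(L) = 2*L/(-10/3 + L + (-4 + L)/L) (O(L) = (2*L)/(L + ((-4 + L)/L - 10*⅓)) = (2*L)/(L + ((-4 + L)/L - 10/3)) = (2*L)/(L + (-10/3 + (-4 + L)/L)) = (2*L)/(-10/3 + L + (-4 + L)/L) = 2*L/(-10/3 + L + (-4 + L)/L))
(O(P(F, 5)) + 199)/(256 + s) = (6*(-5)²/(-12 - 7*(-5) + 3*(-5)²) + 199)/(256 + 172) = (6*25/(-12 + 35 + 3*25) + 199)/428 = (6*25/(-12 + 35 + 75) + 199)*(1/428) = (6*25/98 + 199)*(1/428) = (6*25*(1/98) + 199)*(1/428) = (75/49 + 199)*(1/428) = (9826/49)*(1/428) = 4913/10486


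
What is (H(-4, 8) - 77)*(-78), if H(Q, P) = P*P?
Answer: 1014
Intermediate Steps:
H(Q, P) = P²
(H(-4, 8) - 77)*(-78) = (8² - 77)*(-78) = (64 - 77)*(-78) = -13*(-78) = 1014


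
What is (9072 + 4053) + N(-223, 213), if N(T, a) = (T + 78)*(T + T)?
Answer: 77795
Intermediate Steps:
N(T, a) = 2*T*(78 + T) (N(T, a) = (78 + T)*(2*T) = 2*T*(78 + T))
(9072 + 4053) + N(-223, 213) = (9072 + 4053) + 2*(-223)*(78 - 223) = 13125 + 2*(-223)*(-145) = 13125 + 64670 = 77795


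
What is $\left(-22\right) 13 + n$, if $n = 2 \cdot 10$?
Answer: $-266$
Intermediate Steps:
$n = 20$
$\left(-22\right) 13 + n = \left(-22\right) 13 + 20 = -286 + 20 = -266$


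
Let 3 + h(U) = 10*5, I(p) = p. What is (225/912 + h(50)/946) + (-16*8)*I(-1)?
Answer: 18447995/143792 ≈ 128.30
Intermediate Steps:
h(U) = 47 (h(U) = -3 + 10*5 = -3 + 50 = 47)
(225/912 + h(50)/946) + (-16*8)*I(-1) = (225/912 + 47/946) - 16*8*(-1) = (225*(1/912) + 47*(1/946)) - 128*(-1) = (75/304 + 47/946) + 128 = 42619/143792 + 128 = 18447995/143792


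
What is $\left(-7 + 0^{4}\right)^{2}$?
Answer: $49$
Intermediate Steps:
$\left(-7 + 0^{4}\right)^{2} = \left(-7 + 0\right)^{2} = \left(-7\right)^{2} = 49$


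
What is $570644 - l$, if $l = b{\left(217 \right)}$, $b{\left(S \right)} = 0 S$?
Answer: $570644$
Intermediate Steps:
$b{\left(S \right)} = 0$
$l = 0$
$570644 - l = 570644 - 0 = 570644 + 0 = 570644$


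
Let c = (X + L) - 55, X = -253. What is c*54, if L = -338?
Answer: -34884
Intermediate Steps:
c = -646 (c = (-253 - 338) - 55 = -591 - 55 = -646)
c*54 = -646*54 = -34884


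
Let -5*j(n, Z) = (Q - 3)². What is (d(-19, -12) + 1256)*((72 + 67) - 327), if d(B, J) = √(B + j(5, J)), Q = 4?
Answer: -236128 - 752*I*√30/5 ≈ -2.3613e+5 - 823.77*I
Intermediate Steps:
j(n, Z) = -⅕ (j(n, Z) = -(4 - 3)²/5 = -⅕*1² = -⅕*1 = -⅕)
d(B, J) = √(-⅕ + B) (d(B, J) = √(B - ⅕) = √(-⅕ + B))
(d(-19, -12) + 1256)*((72 + 67) - 327) = (√(-5 + 25*(-19))/5 + 1256)*((72 + 67) - 327) = (√(-5 - 475)/5 + 1256)*(139 - 327) = (√(-480)/5 + 1256)*(-188) = ((4*I*√30)/5 + 1256)*(-188) = (4*I*√30/5 + 1256)*(-188) = (1256 + 4*I*√30/5)*(-188) = -236128 - 752*I*√30/5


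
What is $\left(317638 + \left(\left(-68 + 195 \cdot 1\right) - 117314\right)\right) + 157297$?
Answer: $357748$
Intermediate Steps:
$\left(317638 + \left(\left(-68 + 195 \cdot 1\right) - 117314\right)\right) + 157297 = \left(317638 + \left(\left(-68 + 195\right) - 117314\right)\right) + 157297 = \left(317638 + \left(127 - 117314\right)\right) + 157297 = \left(317638 - 117187\right) + 157297 = 200451 + 157297 = 357748$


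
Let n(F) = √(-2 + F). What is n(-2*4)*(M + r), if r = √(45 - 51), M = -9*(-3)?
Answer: I*√10*(27 + I*√6) ≈ -7.746 + 85.381*I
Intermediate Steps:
M = 27
r = I*√6 (r = √(-6) = I*√6 ≈ 2.4495*I)
n(-2*4)*(M + r) = √(-2 - 2*4)*(27 + I*√6) = √(-2 - 8)*(27 + I*√6) = √(-10)*(27 + I*√6) = (I*√10)*(27 + I*√6) = I*√10*(27 + I*√6)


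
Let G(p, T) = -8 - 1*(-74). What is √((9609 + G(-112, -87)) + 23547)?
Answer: 7*√678 ≈ 182.27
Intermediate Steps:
G(p, T) = 66 (G(p, T) = -8 + 74 = 66)
√((9609 + G(-112, -87)) + 23547) = √((9609 + 66) + 23547) = √(9675 + 23547) = √33222 = 7*√678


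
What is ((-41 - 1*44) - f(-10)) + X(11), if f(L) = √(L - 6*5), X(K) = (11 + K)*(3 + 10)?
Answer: 201 - 2*I*√10 ≈ 201.0 - 6.3246*I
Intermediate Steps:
X(K) = 143 + 13*K (X(K) = (11 + K)*13 = 143 + 13*K)
f(L) = √(-30 + L) (f(L) = √(L - 30) = √(-30 + L))
((-41 - 1*44) - f(-10)) + X(11) = ((-41 - 1*44) - √(-30 - 10)) + (143 + 13*11) = ((-41 - 44) - √(-40)) + (143 + 143) = (-85 - 2*I*√10) + 286 = 201 - 2*I*√10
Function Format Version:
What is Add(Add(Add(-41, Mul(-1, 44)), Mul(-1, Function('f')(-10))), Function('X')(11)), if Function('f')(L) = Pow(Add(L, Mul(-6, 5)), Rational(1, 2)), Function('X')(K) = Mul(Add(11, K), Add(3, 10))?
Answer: Add(201, Mul(-2, I, Pow(10, Rational(1, 2)))) ≈ Add(201.00, Mul(-6.3246, I))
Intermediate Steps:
Function('X')(K) = Add(143, Mul(13, K)) (Function('X')(K) = Mul(Add(11, K), 13) = Add(143, Mul(13, K)))
Function('f')(L) = Pow(Add(-30, L), Rational(1, 2)) (Function('f')(L) = Pow(Add(L, -30), Rational(1, 2)) = Pow(Add(-30, L), Rational(1, 2)))
Add(Add(Add(-41, Mul(-1, 44)), Mul(-1, Function('f')(-10))), Function('X')(11)) = Add(Add(Add(-41, Mul(-1, 44)), Mul(-1, Pow(Add(-30, -10), Rational(1, 2)))), Add(143, Mul(13, 11))) = Add(Add(Add(-41, -44), Mul(-1, Pow(-40, Rational(1, 2)))), Add(143, 143)) = Add(Add(-85, Mul(-1, Mul(2, I, Pow(10, Rational(1, 2))))), 286) = Add(Add(-85, Mul(-2, I, Pow(10, Rational(1, 2)))), 286) = Add(201, Mul(-2, I, Pow(10, Rational(1, 2))))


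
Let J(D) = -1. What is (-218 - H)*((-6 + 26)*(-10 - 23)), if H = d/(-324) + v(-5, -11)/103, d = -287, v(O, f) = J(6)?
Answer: 401738315/2781 ≈ 1.4446e+5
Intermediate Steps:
v(O, f) = -1
H = 29237/33372 (H = -287/(-324) - 1/103 = -287*(-1/324) - 1*1/103 = 287/324 - 1/103 = 29237/33372 ≈ 0.87609)
(-218 - H)*((-6 + 26)*(-10 - 23)) = (-218 - 1*29237/33372)*((-6 + 26)*(-10 - 23)) = (-218 - 29237/33372)*(20*(-33)) = -7304333/33372*(-660) = 401738315/2781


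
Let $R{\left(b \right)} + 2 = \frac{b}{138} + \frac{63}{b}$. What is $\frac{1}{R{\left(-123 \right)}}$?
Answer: $- \frac{1886}{6419} \approx -0.29382$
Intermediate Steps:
$R{\left(b \right)} = -2 + \frac{63}{b} + \frac{b}{138}$ ($R{\left(b \right)} = -2 + \left(\frac{b}{138} + \frac{63}{b}\right) = -2 + \left(\frac{63}{b} + \frac{b}{138}\right) = -2 + \frac{63}{b} + \frac{b}{138}$)
$\frac{1}{R{\left(-123 \right)}} = \frac{1}{-2 + \frac{63}{-123} + \frac{1}{138} \left(-123\right)} = \frac{1}{-2 + 63 \left(- \frac{1}{123}\right) - \frac{41}{46}} = \frac{1}{-2 - \frac{21}{41} - \frac{41}{46}} = \frac{1}{- \frac{6419}{1886}} = - \frac{1886}{6419}$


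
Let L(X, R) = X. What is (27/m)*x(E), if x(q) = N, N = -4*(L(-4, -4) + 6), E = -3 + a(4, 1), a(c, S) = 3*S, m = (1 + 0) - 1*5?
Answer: 54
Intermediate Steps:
m = -4 (m = 1 - 5 = -4)
E = 0 (E = -3 + 3*1 = -3 + 3 = 0)
N = -8 (N = -4*(-4 + 6) = -4*2 = -8)
x(q) = -8
(27/m)*x(E) = (27/(-4))*(-8) = (27*(-¼))*(-8) = -27/4*(-8) = 54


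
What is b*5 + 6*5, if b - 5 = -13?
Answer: -10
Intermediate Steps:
b = -8 (b = 5 - 13 = -8)
b*5 + 6*5 = -8*5 + 6*5 = -40 + 30 = -10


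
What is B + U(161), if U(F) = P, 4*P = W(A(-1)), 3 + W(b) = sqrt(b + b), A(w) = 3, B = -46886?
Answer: -187547/4 + sqrt(6)/4 ≈ -46886.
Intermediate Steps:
W(b) = -3 + sqrt(2)*sqrt(b) (W(b) = -3 + sqrt(b + b) = -3 + sqrt(2*b) = -3 + sqrt(2)*sqrt(b))
P = -3/4 + sqrt(6)/4 (P = (-3 + sqrt(2)*sqrt(3))/4 = (-3 + sqrt(6))/4 = -3/4 + sqrt(6)/4 ≈ -0.13763)
U(F) = -3/4 + sqrt(6)/4
B + U(161) = -46886 + (-3/4 + sqrt(6)/4) = -187547/4 + sqrt(6)/4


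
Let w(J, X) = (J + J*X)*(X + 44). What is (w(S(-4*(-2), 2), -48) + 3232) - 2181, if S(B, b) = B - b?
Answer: 2179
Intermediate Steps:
w(J, X) = (44 + X)*(J + J*X) (w(J, X) = (J + J*X)*(44 + X) = (44 + X)*(J + J*X))
(w(S(-4*(-2), 2), -48) + 3232) - 2181 = ((-4*(-2) - 1*2)*(44 + (-48)² + 45*(-48)) + 3232) - 2181 = ((8 - 2)*(44 + 2304 - 2160) + 3232) - 2181 = (6*188 + 3232) - 2181 = (1128 + 3232) - 2181 = 4360 - 2181 = 2179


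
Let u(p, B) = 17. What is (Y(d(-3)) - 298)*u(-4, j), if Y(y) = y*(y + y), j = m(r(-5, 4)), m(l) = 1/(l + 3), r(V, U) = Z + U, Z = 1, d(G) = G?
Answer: -4760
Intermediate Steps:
r(V, U) = 1 + U
m(l) = 1/(3 + l)
j = ⅛ (j = 1/(3 + (1 + 4)) = 1/(3 + 5) = 1/8 = ⅛ ≈ 0.12500)
Y(y) = 2*y² (Y(y) = y*(2*y) = 2*y²)
(Y(d(-3)) - 298)*u(-4, j) = (2*(-3)² - 298)*17 = (2*9 - 298)*17 = (18 - 298)*17 = -280*17 = -4760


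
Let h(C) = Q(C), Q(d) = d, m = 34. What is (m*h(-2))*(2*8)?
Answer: -1088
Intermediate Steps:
h(C) = C
(m*h(-2))*(2*8) = (34*(-2))*(2*8) = -68*16 = -1088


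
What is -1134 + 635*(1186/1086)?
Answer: -239207/543 ≈ -440.53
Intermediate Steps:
-1134 + 635*(1186/1086) = -1134 + 635*(1186*(1/1086)) = -1134 + 635*(593/543) = -1134 + 376555/543 = -239207/543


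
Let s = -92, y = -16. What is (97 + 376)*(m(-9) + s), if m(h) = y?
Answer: -51084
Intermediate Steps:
m(h) = -16
(97 + 376)*(m(-9) + s) = (97 + 376)*(-16 - 92) = 473*(-108) = -51084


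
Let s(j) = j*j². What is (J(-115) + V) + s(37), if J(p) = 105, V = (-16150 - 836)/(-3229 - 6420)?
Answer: 489780928/9649 ≈ 50760.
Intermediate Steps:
V = 16986/9649 (V = -16986/(-9649) = -16986*(-1/9649) = 16986/9649 ≈ 1.7604)
s(j) = j³
(J(-115) + V) + s(37) = (105 + 16986/9649) + 37³ = 1030131/9649 + 50653 = 489780928/9649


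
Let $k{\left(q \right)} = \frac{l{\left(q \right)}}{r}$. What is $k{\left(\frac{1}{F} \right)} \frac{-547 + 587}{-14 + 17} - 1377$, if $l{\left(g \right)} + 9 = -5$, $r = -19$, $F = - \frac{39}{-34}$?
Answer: $- \frac{77929}{57} \approx -1367.2$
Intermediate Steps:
$F = \frac{39}{34}$ ($F = \left(-39\right) \left(- \frac{1}{34}\right) = \frac{39}{34} \approx 1.1471$)
$l{\left(g \right)} = -14$ ($l{\left(g \right)} = -9 - 5 = -14$)
$k{\left(q \right)} = \frac{14}{19}$ ($k{\left(q \right)} = - \frac{14}{-19} = \left(-14\right) \left(- \frac{1}{19}\right) = \frac{14}{19}$)
$k{\left(\frac{1}{F} \right)} \frac{-547 + 587}{-14 + 17} - 1377 = \frac{14 \frac{-547 + 587}{-14 + 17}}{19} - 1377 = \frac{14 \cdot \frac{40}{3}}{19} - 1377 = \frac{14 \cdot 40 \cdot \frac{1}{3}}{19} - 1377 = \frac{14}{19} \cdot \frac{40}{3} - 1377 = \frac{560}{57} - 1377 = - \frac{77929}{57}$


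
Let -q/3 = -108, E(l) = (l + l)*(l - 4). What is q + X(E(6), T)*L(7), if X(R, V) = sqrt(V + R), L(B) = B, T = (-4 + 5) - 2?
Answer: 324 + 7*sqrt(23) ≈ 357.57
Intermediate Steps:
E(l) = 2*l*(-4 + l) (E(l) = (2*l)*(-4 + l) = 2*l*(-4 + l))
T = -1 (T = 1 - 2 = -1)
X(R, V) = sqrt(R + V)
q = 324 (q = -3*(-108) = 324)
q + X(E(6), T)*L(7) = 324 + sqrt(2*6*(-4 + 6) - 1)*7 = 324 + sqrt(2*6*2 - 1)*7 = 324 + sqrt(24 - 1)*7 = 324 + sqrt(23)*7 = 324 + 7*sqrt(23)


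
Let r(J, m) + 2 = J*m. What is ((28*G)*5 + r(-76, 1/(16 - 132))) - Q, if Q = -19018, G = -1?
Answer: 547423/29 ≈ 18877.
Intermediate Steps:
r(J, m) = -2 + J*m
((28*G)*5 + r(-76, 1/(16 - 132))) - Q = ((28*(-1))*5 + (-2 - 76/(16 - 132))) - 1*(-19018) = (-28*5 + (-2 - 76/(-116))) + 19018 = (-140 + (-2 - 76*(-1/116))) + 19018 = (-140 + (-2 + 19/29)) + 19018 = (-140 - 39/29) + 19018 = -4099/29 + 19018 = 547423/29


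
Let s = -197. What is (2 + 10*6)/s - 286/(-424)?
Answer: 15027/41764 ≈ 0.35981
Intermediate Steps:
(2 + 10*6)/s - 286/(-424) = (2 + 10*6)/(-197) - 286/(-424) = (2 + 60)*(-1/197) - 286*(-1/424) = 62*(-1/197) + 143/212 = -62/197 + 143/212 = 15027/41764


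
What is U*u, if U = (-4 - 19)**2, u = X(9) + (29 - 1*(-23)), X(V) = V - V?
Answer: 27508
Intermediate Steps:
X(V) = 0
u = 52 (u = 0 + (29 - 1*(-23)) = 0 + (29 + 23) = 0 + 52 = 52)
U = 529 (U = (-23)**2 = 529)
U*u = 529*52 = 27508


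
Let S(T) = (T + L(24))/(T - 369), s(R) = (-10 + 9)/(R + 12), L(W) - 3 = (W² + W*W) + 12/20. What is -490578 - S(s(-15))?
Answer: -387554143/790 ≈ -4.9058e+5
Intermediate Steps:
L(W) = 18/5 + 2*W² (L(W) = 3 + ((W² + W*W) + 12/20) = 3 + ((W² + W²) + 12*(1/20)) = 3 + (2*W² + ⅗) = 3 + (⅗ + 2*W²) = 18/5 + 2*W²)
s(R) = -1/(12 + R)
S(T) = (5778/5 + T)/(-369 + T) (S(T) = (T + (18/5 + 2*24²))/(T - 369) = (T + (18/5 + 2*576))/(-369 + T) = (T + (18/5 + 1152))/(-369 + T) = (T + 5778/5)/(-369 + T) = (5778/5 + T)/(-369 + T))
-490578 - S(s(-15)) = -490578 - (5778/5 - 1/(12 - 15))/(-369 - 1/(12 - 15)) = -490578 - (5778/5 - 1/(-3))/(-369 - 1/(-3)) = -490578 - (5778/5 - 1*(-⅓))/(-369 - 1*(-⅓)) = -490578 - (5778/5 + ⅓)/(-369 + ⅓) = -490578 - 17339/((-1106/3)*15) = -490578 - (-3)*17339/(1106*15) = -490578 - 1*(-2477/790) = -490578 + 2477/790 = -387554143/790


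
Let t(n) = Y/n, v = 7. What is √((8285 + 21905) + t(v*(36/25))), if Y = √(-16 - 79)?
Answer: √(53255160 + 175*I*√95)/42 ≈ 173.75 + 0.0027825*I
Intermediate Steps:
Y = I*√95 (Y = √(-95) = I*√95 ≈ 9.7468*I)
t(n) = I*√95/n (t(n) = (I*√95)/n = I*√95/n)
√((8285 + 21905) + t(v*(36/25))) = √((8285 + 21905) + I*√95/((7*(36/25)))) = √(30190 + I*√95/((7*(36*(1/25))))) = √(30190 + I*√95/((7*(36/25)))) = √(30190 + I*√95/(252/25)) = √(30190 + I*√95*(25/252)) = √(30190 + 25*I*√95/252)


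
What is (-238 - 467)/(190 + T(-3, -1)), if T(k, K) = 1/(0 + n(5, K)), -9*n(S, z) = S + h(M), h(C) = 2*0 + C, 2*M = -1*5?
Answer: -3525/932 ≈ -3.7822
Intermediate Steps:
M = -5/2 (M = (-1*5)/2 = (½)*(-5) = -5/2 ≈ -2.5000)
h(C) = C (h(C) = 0 + C = C)
n(S, z) = 5/18 - S/9 (n(S, z) = -(S - 5/2)/9 = -(-5/2 + S)/9 = 5/18 - S/9)
T(k, K) = -18/5 (T(k, K) = 1/(0 + (5/18 - ⅑*5)) = 1/(0 + (5/18 - 5/9)) = 1/(0 - 5/18) = 1/(-5/18) = -18/5)
(-238 - 467)/(190 + T(-3, -1)) = (-238 - 467)/(190 - 18/5) = -705/932/5 = -705*5/932 = -3525/932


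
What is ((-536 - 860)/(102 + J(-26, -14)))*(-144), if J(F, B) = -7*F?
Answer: 50256/71 ≈ 707.83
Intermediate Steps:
((-536 - 860)/(102 + J(-26, -14)))*(-144) = ((-536 - 860)/(102 - 7*(-26)))*(-144) = -1396/(102 + 182)*(-144) = -1396/284*(-144) = -1396*1/284*(-144) = -349/71*(-144) = 50256/71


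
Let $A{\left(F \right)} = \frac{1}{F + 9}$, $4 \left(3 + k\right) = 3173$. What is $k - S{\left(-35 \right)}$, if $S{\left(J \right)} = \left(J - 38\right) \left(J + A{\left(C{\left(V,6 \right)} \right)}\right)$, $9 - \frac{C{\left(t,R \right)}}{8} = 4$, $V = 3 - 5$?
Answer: $- \frac{345599}{196} \approx -1763.3$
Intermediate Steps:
$V = -2$ ($V = 3 - 5 = -2$)
$C{\left(t,R \right)} = 40$ ($C{\left(t,R \right)} = 72 - 32 = 40$)
$k = \frac{3161}{4}$ ($k = -3 + \frac{1}{4} \cdot 3173 = -3 + \frac{3173}{4} = \frac{3161}{4} \approx 790.25$)
$A{\left(F \right)} = \frac{1}{9 + F}$
$S{\left(J \right)} = \left(-38 + J\right) \left(\frac{1}{49} + J\right)$ ($S{\left(J \right)} = \left(J - 38\right) \left(J + \frac{1}{9 + 40}\right) = \left(-38 + J\right) \left(J + \frac{1}{49}\right) = \left(-38 + J\right) \left(\frac{1}{49} + J\right)$)
$k - S{\left(-35 \right)} = \frac{3161}{4} - \left(- \frac{38}{49} + \left(-35\right)^{2} - - \frac{9305}{7}\right) = \frac{3161}{4} - \left(- \frac{38}{49} + 1225 + \frac{9305}{7}\right) = \frac{3161}{4} - \frac{125122}{49} = - \frac{345599}{196}$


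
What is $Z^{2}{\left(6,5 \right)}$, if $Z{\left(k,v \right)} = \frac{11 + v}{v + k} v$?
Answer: $\frac{6400}{121} \approx 52.893$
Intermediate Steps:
$Z{\left(k,v \right)} = \frac{v \left(11 + v\right)}{k + v}$ ($Z{\left(k,v \right)} = \frac{11 + v}{k + v} v = \frac{v \left(11 + v\right)}{k + v}$)
$Z^{2}{\left(6,5 \right)} = \left(\frac{5 \left(11 + 5\right)}{6 + 5}\right)^{2} = \left(5 \cdot \frac{1}{11} \cdot 16\right)^{2} = \left(\frac{80}{11}\right)^{2} = \frac{6400}{121}$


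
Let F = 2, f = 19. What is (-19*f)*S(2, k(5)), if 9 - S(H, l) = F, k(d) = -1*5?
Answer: -2527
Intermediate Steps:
k(d) = -5
S(H, l) = 7 (S(H, l) = 9 - 1*2 = 9 - 2 = 7)
(-19*f)*S(2, k(5)) = -19*19*7 = -361*7 = -2527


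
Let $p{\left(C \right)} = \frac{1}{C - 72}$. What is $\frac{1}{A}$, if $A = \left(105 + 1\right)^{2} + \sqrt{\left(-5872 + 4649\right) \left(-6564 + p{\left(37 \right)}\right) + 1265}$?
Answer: $\frac{196630}{2068825921} - \frac{\sqrt{9835613130}}{4137651842} \approx 7.1075 \cdot 10^{-5}$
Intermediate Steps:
$p{\left(C \right)} = \frac{1}{-72 + C}$
$A = 11236 + \frac{\sqrt{9835613130}}{35}$ ($A = \left(105 + 1\right)^{2} + \sqrt{\left(-5872 + 4649\right) \left(-6564 + \frac{1}{-72 + 37}\right) + 1265} = 106^{2} + \sqrt{- 1223 \left(-6564 + \frac{1}{-35}\right) + 1265} = 11236 + \sqrt{- 1223 \left(-6564 - \frac{1}{35}\right) + 1265} = 11236 + \sqrt{\left(-1223\right) \left(- \frac{229741}{35}\right) + 1265} = 11236 + \sqrt{\frac{280973243}{35} + 1265} = 11236 + \sqrt{\frac{281017518}{35}} = 11236 + \frac{\sqrt{9835613130}}{35} \approx 14070.0$)
$\frac{1}{A} = \frac{1}{11236 + \frac{\sqrt{9835613130}}{35}}$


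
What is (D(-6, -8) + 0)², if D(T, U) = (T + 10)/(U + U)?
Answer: 1/16 ≈ 0.062500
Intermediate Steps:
D(T, U) = (10 + T)/(2*U) (D(T, U) = (10 + T)/((2*U)) = (10 + T)*(1/(2*U)) = (10 + T)/(2*U))
(D(-6, -8) + 0)² = ((½)*(10 - 6)/(-8) + 0)² = ((½)*(-⅛)*4 + 0)² = (-¼ + 0)² = (-¼)² = 1/16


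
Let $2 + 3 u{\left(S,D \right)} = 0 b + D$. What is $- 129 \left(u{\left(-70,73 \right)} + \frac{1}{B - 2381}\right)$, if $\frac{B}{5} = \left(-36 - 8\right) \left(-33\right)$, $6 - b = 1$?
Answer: $- \frac{14895716}{4879} \approx -3053.0$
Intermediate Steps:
$b = 5$ ($b = 6 - 1 = 5$)
$B = 7260$ ($B = 5 \left(-36 - 8\right) \left(-33\right) = 5 \left(\left(-44\right) \left(-33\right)\right) = 5 \cdot 1452 = 7260$)
$u{\left(S,D \right)} = - \frac{2}{3} + \frac{D}{3}$ ($u{\left(S,D \right)} = - \frac{2}{3} + \frac{0 \cdot 5 + D}{3} = - \frac{2}{3} + \frac{0 + D}{3} = - \frac{2}{3} + \frac{D}{3}$)
$- 129 \left(u{\left(-70,73 \right)} + \frac{1}{B - 2381}\right) = - 129 \left(\left(- \frac{2}{3} + \frac{1}{3} \cdot 73\right) + \frac{1}{7260 - 2381}\right) = - 129 \left(\left(- \frac{2}{3} + \frac{73}{3}\right) + \frac{1}{4879}\right) = - 129 \left(\frac{71}{3} + \frac{1}{4879}\right) = \left(-129\right) \frac{346412}{14637} = - \frac{14895716}{4879}$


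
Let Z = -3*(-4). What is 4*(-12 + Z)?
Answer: 0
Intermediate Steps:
Z = 12
4*(-12 + Z) = 4*(-12 + 12) = 4*0 = 0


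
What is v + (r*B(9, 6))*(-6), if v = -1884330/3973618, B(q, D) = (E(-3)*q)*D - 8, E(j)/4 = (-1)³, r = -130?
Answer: -347136210645/1986809 ≈ -1.7472e+5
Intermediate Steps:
E(j) = -4 (E(j) = 4*(-1)³ = 4*(-1) = -4)
B(q, D) = -8 - 4*D*q (B(q, D) = (-4*q)*D - 8 = -4*D*q - 8 = -8 - 4*D*q)
v = -942165/1986809 (v = -1884330*1/3973618 = -942165/1986809 ≈ -0.47421)
v + (r*B(9, 6))*(-6) = -942165/1986809 - 130*(-8 - 4*6*9)*(-6) = -942165/1986809 - 130*(-8 - 216)*(-6) = -942165/1986809 - 130*(-224)*(-6) = -942165/1986809 + 29120*(-6) = -942165/1986809 - 174720 = -347136210645/1986809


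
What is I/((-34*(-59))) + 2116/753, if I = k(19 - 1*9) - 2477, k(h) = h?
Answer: 2387045/1510518 ≈ 1.5803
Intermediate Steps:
I = -2467 (I = (19 - 1*9) - 2477 = (19 - 9) - 2477 = 10 - 2477 = -2467)
I/((-34*(-59))) + 2116/753 = -2467/((-34*(-59))) + 2116/753 = -2467/2006 + 2116*(1/753) = -2467*1/2006 + 2116/753 = -2467/2006 + 2116/753 = 2387045/1510518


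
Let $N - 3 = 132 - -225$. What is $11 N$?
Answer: $3960$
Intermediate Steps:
$N = 360$ ($N = 3 + \left(132 - -225\right) = 3 + \left(132 + 225\right) = 3 + 357 = 360$)
$11 N = 11 \cdot 360 = 3960$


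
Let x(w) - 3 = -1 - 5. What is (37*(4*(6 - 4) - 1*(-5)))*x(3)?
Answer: -1443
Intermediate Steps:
x(w) = -3 (x(w) = 3 + (-1 - 5) = 3 - 6 = -3)
(37*(4*(6 - 4) - 1*(-5)))*x(3) = (37*(4*(6 - 4) - 1*(-5)))*(-3) = (37*(4*2 + 5))*(-3) = (37*(8 + 5))*(-3) = (37*13)*(-3) = 481*(-3) = -1443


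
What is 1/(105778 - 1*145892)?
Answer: -1/40114 ≈ -2.4929e-5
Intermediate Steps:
1/(105778 - 1*145892) = 1/(105778 - 145892) = 1/(-40114) = -1/40114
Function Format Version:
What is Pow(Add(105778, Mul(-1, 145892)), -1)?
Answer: Rational(-1, 40114) ≈ -2.4929e-5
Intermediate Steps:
Pow(Add(105778, Mul(-1, 145892)), -1) = Pow(Add(105778, -145892), -1) = Pow(-40114, -1) = Rational(-1, 40114)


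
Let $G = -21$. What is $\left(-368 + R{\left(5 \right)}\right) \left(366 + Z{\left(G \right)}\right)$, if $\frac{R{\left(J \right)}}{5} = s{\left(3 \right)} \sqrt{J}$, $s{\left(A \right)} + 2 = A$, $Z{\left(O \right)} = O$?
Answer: $-126960 + 1725 \sqrt{5} \approx -1.231 \cdot 10^{5}$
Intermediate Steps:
$s{\left(A \right)} = -2 + A$
$R{\left(J \right)} = 5 \sqrt{J}$ ($R{\left(J \right)} = 5 \left(-2 + 3\right) \sqrt{J} = 5 \cdot 1 \sqrt{J} = 5 \sqrt{J}$)
$\left(-368 + R{\left(5 \right)}\right) \left(366 + Z{\left(G \right)}\right) = \left(-368 + 5 \sqrt{5}\right) \left(366 - 21\right) = \left(-368 + 5 \sqrt{5}\right) 345 = -126960 + 1725 \sqrt{5}$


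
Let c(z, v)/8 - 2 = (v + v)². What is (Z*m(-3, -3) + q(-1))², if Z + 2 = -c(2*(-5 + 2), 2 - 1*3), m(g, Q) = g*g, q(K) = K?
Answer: 203401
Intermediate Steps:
m(g, Q) = g²
c(z, v) = 16 + 32*v² (c(z, v) = 16 + 8*(v + v)² = 16 + 8*(2*v)² = 16 + 8*(4*v²) = 16 + 32*v²)
Z = -50 (Z = -2 - (16 + 32*(2 - 1*3)²) = -2 - (16 + 32*(2 - 3)²) = -2 - (16 + 32*(-1)²) = -2 - (16 + 32*1) = -2 - (16 + 32) = -2 - 1*48 = -2 - 48 = -50)
(Z*m(-3, -3) + q(-1))² = (-50*(-3)² - 1)² = (-50*9 - 1)² = (-450 - 1)² = (-451)² = 203401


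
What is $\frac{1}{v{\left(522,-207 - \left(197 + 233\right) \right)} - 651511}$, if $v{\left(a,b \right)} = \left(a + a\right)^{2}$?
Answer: $\frac{1}{438425} \approx 2.2809 \cdot 10^{-6}$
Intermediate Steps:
$v{\left(a,b \right)} = 4 a^{2}$ ($v{\left(a,b \right)} = \left(2 a\right)^{2} = 4 a^{2}$)
$\frac{1}{v{\left(522,-207 - \left(197 + 233\right) \right)} - 651511} = \frac{1}{4 \cdot 522^{2} - 651511} = \frac{1}{4 \cdot 272484 - 651511} = \frac{1}{1089936 - 651511} = \frac{1}{438425}$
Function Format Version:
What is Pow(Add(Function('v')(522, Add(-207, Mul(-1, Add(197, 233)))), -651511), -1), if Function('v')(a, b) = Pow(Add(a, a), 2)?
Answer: Rational(1, 438425) ≈ 2.2809e-6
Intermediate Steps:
Function('v')(a, b) = Mul(4, Pow(a, 2)) (Function('v')(a, b) = Pow(Mul(2, a), 2) = Mul(4, Pow(a, 2)))
Pow(Add(Function('v')(522, Add(-207, Mul(-1, Add(197, 233)))), -651511), -1) = Pow(Add(Mul(4, Pow(522, 2)), -651511), -1) = Pow(Add(Mul(4, 272484), -651511), -1) = Pow(Add(1089936, -651511), -1) = Pow(438425, -1) = Rational(1, 438425)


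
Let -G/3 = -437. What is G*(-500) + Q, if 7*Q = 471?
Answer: -4588029/7 ≈ -6.5543e+5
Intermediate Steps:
G = 1311 (G = -3*(-437) = 1311)
Q = 471/7 (Q = (1/7)*471 = 471/7 ≈ 67.286)
G*(-500) + Q = 1311*(-500) + 471/7 = -655500 + 471/7 = -4588029/7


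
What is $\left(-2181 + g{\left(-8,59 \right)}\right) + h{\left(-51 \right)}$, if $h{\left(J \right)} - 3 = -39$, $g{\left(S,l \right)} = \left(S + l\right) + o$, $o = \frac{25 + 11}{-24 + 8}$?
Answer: $- \frac{8673}{4} \approx -2168.3$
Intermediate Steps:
$o = - \frac{9}{4}$ ($o = \frac{36}{-16} = 36 \left(- \frac{1}{16}\right) = - \frac{9}{4} \approx -2.25$)
$g{\left(S,l \right)} = - \frac{9}{4} + S + l$ ($g{\left(S,l \right)} = \left(S + l\right) - \frac{9}{4} = - \frac{9}{4} + S + l$)
$h{\left(J \right)} = -36$ ($h{\left(J \right)} = 3 - 39 = -36$)
$\left(-2181 + g{\left(-8,59 \right)}\right) + h{\left(-51 \right)} = \left(-2181 - - \frac{195}{4}\right) - 36 = \left(-2181 + \frac{195}{4}\right) - 36 = - \frac{8529}{4} - 36 = - \frac{8673}{4}$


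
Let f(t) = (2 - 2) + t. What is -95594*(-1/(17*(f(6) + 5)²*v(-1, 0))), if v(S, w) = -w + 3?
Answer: 95594/6171 ≈ 15.491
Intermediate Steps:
f(t) = t (f(t) = 0 + t = t)
v(S, w) = 3 - w
-95594*(-1/(17*(f(6) + 5)²*v(-1, 0))) = -95594*(-1/(17*(3 - 1*0)*(6 + 5)²)) = -95594*(-1/(2057*(3 + 0))) = -95594/((3*(-17))*121) = -95594/((-51*121)) = -95594/(-6171) = -95594*(-1/6171) = 95594/6171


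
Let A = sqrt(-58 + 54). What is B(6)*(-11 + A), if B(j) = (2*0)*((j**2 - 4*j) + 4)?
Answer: 0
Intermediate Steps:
A = 2*I (A = sqrt(-4) = 2*I ≈ 2.0*I)
B(j) = 0 (B(j) = 0*(4 + j**2 - 4*j) = 0)
B(6)*(-11 + A) = 0*(-11 + 2*I) = 0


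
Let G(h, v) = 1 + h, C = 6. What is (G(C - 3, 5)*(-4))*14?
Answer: -224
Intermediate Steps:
(G(C - 3, 5)*(-4))*14 = ((1 + (6 - 3))*(-4))*14 = ((1 + 3)*(-4))*14 = (4*(-4))*14 = -16*14 = -224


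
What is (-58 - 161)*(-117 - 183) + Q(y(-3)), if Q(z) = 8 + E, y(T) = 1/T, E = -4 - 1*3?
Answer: 65701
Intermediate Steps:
E = -7 (E = -4 - 3 = -7)
Q(z) = 1 (Q(z) = 8 - 7 = 1)
(-58 - 161)*(-117 - 183) + Q(y(-3)) = (-58 - 161)*(-117 - 183) + 1 = -219*(-300) + 1 = 65700 + 1 = 65701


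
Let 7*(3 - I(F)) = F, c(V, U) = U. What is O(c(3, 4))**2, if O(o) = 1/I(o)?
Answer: 49/289 ≈ 0.16955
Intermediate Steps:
I(F) = 3 - F/7
O(o) = 1/(3 - o/7)
O(c(3, 4))**2 = (-7/(-21 + 4))**2 = (-7/(-17))**2 = (-7*(-1/17))**2 = (7/17)**2 = 49/289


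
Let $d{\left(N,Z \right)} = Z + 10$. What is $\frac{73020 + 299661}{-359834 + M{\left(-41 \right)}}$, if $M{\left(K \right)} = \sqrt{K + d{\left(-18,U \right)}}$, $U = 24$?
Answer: $- \frac{134103294954}{129480507563} - \frac{372681 i \sqrt{7}}{129480507563} \approx -1.0357 - 7.6152 \cdot 10^{-6} i$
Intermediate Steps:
$d{\left(N,Z \right)} = 10 + Z$
$M{\left(K \right)} = \sqrt{34 + K}$ ($M{\left(K \right)} = \sqrt{K + \left(10 + 24\right)} = \sqrt{K + 34} = \sqrt{34 + K}$)
$\frac{73020 + 299661}{-359834 + M{\left(-41 \right)}} = \frac{73020 + 299661}{-359834 + \sqrt{34 - 41}} = \frac{372681}{-359834 + \sqrt{-7}} = \frac{372681}{-359834 + i \sqrt{7}}$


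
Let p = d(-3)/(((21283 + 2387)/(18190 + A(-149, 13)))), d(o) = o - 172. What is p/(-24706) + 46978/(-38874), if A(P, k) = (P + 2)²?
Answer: -82428975547/68888382156 ≈ -1.1966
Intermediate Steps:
A(P, k) = (2 + P)²
d(o) = -172 + o
p = -1392965/4734 (p = (-172 - 3)/(((21283 + 2387)/(18190 + (2 - 149)²))) = -175/(23670/(18190 + (-147)²)) = -175/(23670/(18190 + 21609)) = -175/(23670/39799) = -175/(23670*(1/39799)) = -175/23670/39799 = -175*39799/23670 = -1392965/4734 ≈ -294.25)
p/(-24706) + 46978/(-38874) = -1392965/4734/(-24706) + 46978/(-38874) = -1392965/4734*(-1/24706) + 46978*(-1/38874) = 1392965/116958204 - 23489/19437 = -82428975547/68888382156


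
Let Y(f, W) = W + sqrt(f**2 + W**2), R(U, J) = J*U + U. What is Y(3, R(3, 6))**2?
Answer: 891 + 630*sqrt(2) ≈ 1782.0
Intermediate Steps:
R(U, J) = U + J*U
Y(f, W) = W + sqrt(W**2 + f**2)
Y(3, R(3, 6))**2 = (3*(1 + 6) + sqrt((3*(1 + 6))**2 + 3**2))**2 = (3*7 + sqrt((3*7)**2 + 9))**2 = (21 + sqrt(21**2 + 9))**2 = (21 + sqrt(441 + 9))**2 = (21 + sqrt(450))**2 = (21 + 15*sqrt(2))**2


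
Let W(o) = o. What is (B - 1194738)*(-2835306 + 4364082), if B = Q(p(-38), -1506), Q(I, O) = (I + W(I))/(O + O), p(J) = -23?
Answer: -458448176092380/251 ≈ -1.8265e+12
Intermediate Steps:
Q(I, O) = I/O (Q(I, O) = (I + I)/(O + O) = (2*I)/((2*O)) = (2*I)*(1/(2*O)) = I/O)
B = 23/1506 (B = -23/(-1506) = -23*(-1/1506) = 23/1506 ≈ 0.015272)
(B - 1194738)*(-2835306 + 4364082) = (23/1506 - 1194738)*(-2835306 + 4364082) = -1799275405/1506*1528776 = -458448176092380/251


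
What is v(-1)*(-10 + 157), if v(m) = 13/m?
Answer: -1911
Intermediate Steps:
v(-1)*(-10 + 157) = (13/(-1))*(-10 + 157) = (13*(-1))*147 = -13*147 = -1911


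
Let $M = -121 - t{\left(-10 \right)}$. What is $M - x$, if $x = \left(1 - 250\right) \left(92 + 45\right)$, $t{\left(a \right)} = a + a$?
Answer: $34012$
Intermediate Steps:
$t{\left(a \right)} = 2 a$
$M = -101$ ($M = -121 - 2 \left(-10\right) = -121 - -20 = -121 + 20 = -101$)
$x = -34113$ ($x = \left(-249\right) 137 = -34113$)
$M - x = -101 - -34113 = -101 + 34113 = 34012$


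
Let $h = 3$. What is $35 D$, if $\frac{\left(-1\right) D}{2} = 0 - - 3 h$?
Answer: $-630$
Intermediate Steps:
$D = -18$ ($D = - 2 \left(0 - \left(-3\right) 3\right) = - 2 \left(0 - -9\right) = - 2 \left(0 + 9\right) = \left(-2\right) 9 = -18$)
$35 D = 35 \left(-18\right) = -630$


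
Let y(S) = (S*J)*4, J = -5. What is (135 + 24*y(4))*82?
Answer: -146370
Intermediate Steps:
y(S) = -20*S (y(S) = (S*(-5))*4 = -5*S*4 = -20*S)
(135 + 24*y(4))*82 = (135 + 24*(-20*4))*82 = (135 + 24*(-80))*82 = (135 - 1920)*82 = -1785*82 = -146370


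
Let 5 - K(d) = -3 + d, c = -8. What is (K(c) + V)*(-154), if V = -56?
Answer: 6160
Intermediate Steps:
K(d) = 8 - d (K(d) = 5 - (-3 + d) = 5 + (3 - d) = 8 - d)
(K(c) + V)*(-154) = ((8 - 1*(-8)) - 56)*(-154) = ((8 + 8) - 56)*(-154) = (16 - 56)*(-154) = -40*(-154) = 6160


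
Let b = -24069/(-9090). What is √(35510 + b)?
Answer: √326038068690/3030 ≈ 188.45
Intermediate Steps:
b = 8023/3030 (b = -24069*(-1/9090) = 8023/3030 ≈ 2.6479)
√(35510 + b) = √(35510 + 8023/3030) = √(107603323/3030) = √326038068690/3030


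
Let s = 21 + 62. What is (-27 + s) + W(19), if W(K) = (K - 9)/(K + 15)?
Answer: 957/17 ≈ 56.294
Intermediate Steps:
s = 83
W(K) = (-9 + K)/(15 + K)
(-27 + s) + W(19) = (-27 + 83) + (-9 + 19)/(15 + 19) = 56 + 10/34 = 56 + (1/34)*10 = 56 + 5/17 = 957/17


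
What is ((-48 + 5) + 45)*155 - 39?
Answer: 271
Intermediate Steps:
((-48 + 5) + 45)*155 - 39 = (-43 + 45)*155 - 39 = 2*155 - 39 = 310 - 39 = 271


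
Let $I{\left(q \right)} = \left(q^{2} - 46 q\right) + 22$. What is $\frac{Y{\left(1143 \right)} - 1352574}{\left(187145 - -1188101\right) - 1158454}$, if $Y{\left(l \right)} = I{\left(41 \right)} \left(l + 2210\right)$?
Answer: $- \frac{655391}{72264} \approx -9.0694$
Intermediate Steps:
$I{\left(q \right)} = 22 + q^{2} - 46 q$
$Y{\left(l \right)} = -404430 - 183 l$ ($Y{\left(l \right)} = \left(22 + 41^{2} - 1886\right) \left(l + 2210\right) = \left(22 + 1681 - 1886\right) \left(2210 + l\right) = - 183 \left(2210 + l\right) = -404430 - 183 l$)
$\frac{Y{\left(1143 \right)} - 1352574}{\left(187145 - -1188101\right) - 1158454} = \frac{\left(-404430 - 209169\right) - 1352574}{\left(187145 - -1188101\right) - 1158454} = \frac{\left(-404430 - 209169\right) - 1352574}{\left(187145 + 1188101\right) - 1158454} = \frac{-613599 - 1352574}{1375246 - 1158454} = - \frac{1966173}{216792} = \left(-1966173\right) \frac{1}{216792} = - \frac{655391}{72264}$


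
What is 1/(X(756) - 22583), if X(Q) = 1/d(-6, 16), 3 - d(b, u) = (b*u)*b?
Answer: -573/12940060 ≈ -4.4281e-5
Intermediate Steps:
d(b, u) = 3 - u*b**2 (d(b, u) = 3 - b*u*b = 3 - u*b**2)
X(Q) = -1/573 (X(Q) = 1/(3 - 1*16*(-6)**2) = 1/(3 - 1*16*36) = 1/(3 - 576) = 1/(-573) = -1/573)
1/(X(756) - 22583) = 1/(-1/573 - 22583) = 1/(-12940060/573) = -573/12940060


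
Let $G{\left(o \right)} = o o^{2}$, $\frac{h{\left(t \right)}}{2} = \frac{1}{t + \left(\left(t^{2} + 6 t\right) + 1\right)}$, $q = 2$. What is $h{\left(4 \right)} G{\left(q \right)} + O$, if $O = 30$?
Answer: $\frac{1366}{45} \approx 30.356$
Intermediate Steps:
$h{\left(t \right)} = \frac{2}{1 + t^{2} + 7 t}$ ($h{\left(t \right)} = \frac{2}{t + \left(\left(t^{2} + 6 t\right) + 1\right)} = \frac{2}{t + \left(1 + t^{2} + 6 t\right)} = \frac{2}{1 + t^{2} + 7 t}$)
$G{\left(o \right)} = o^{3}$
$h{\left(4 \right)} G{\left(q \right)} + O = \frac{2}{1 + 4^{2} + 7 \cdot 4} \cdot 2^{3} + 30 = \frac{2}{1 + 16 + 28} \cdot 8 + 30 = \frac{2}{45} \cdot 8 + 30 = \frac{16}{45} + 30 = \frac{1366}{45}$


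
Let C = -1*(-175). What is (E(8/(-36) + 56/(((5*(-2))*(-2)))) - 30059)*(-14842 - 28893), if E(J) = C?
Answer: 1306976740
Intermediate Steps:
C = 175
E(J) = 175
(E(8/(-36) + 56/(((5*(-2))*(-2)))) - 30059)*(-14842 - 28893) = (175 - 30059)*(-14842 - 28893) = -29884*(-43735) = 1306976740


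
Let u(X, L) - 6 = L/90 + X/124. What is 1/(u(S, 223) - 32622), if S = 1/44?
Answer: -245520/8007271931 ≈ -3.0662e-5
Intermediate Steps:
S = 1/44 ≈ 0.022727
u(X, L) = 6 + L/90 + X/124 (u(X, L) = 6 + (L/90 + X/124) = 6 + L/90 + X/124)
1/(u(S, 223) - 32622) = 1/((6 + (1/90)*223 + (1/124)*(1/44)) - 32622) = 1/((6 + 223/90 + 1/5456) - 32622) = 1/(2081509/245520 - 32622) = 1/(-8007271931/245520) = -245520/8007271931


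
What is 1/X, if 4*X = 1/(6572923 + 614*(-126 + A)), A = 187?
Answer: 26441508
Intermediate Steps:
X = 1/26441508 (X = 1/(4*(6572923 + 614*(-126 + 187))) = 1/(4*(6572923 + 614*61)) = 1/(4*(6572923 + 37454)) = (¼)/6610377 = (¼)*(1/6610377) = 1/26441508 ≈ 3.7819e-8)
1/X = 1/(1/26441508) = 26441508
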